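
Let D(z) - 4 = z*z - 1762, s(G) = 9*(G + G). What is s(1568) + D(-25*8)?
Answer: 66466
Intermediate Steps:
s(G) = 18*G (s(G) = 9*(2*G) = 18*G)
D(z) = -1758 + z² (D(z) = 4 + (z*z - 1762) = 4 + (z² - 1762) = 4 + (-1762 + z²) = -1758 + z²)
s(1568) + D(-25*8) = 18*1568 + (-1758 + (-25*8)²) = 28224 + (-1758 + (-200)²) = 28224 + (-1758 + 40000) = 28224 + 38242 = 66466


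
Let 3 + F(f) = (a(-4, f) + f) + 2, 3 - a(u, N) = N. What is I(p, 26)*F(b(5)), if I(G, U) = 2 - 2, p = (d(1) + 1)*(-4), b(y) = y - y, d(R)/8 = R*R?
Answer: 0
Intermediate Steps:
d(R) = 8*R² (d(R) = 8*(R*R) = 8*R²)
a(u, N) = 3 - N
b(y) = 0
F(f) = 2 (F(f) = -3 + (((3 - f) + f) + 2) = -3 + (3 + 2) = -3 + 5 = 2)
p = -36 (p = (8*1² + 1)*(-4) = (8*1 + 1)*(-4) = (8 + 1)*(-4) = 9*(-4) = -36)
I(G, U) = 0
I(p, 26)*F(b(5)) = 0*2 = 0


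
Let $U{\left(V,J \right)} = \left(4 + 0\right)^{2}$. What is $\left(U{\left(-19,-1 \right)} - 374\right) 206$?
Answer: $-73748$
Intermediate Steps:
$U{\left(V,J \right)} = 16$ ($U{\left(V,J \right)} = 4^{2} = 16$)
$\left(U{\left(-19,-1 \right)} - 374\right) 206 = \left(16 - 374\right) 206 = \left(-358\right) 206 = -73748$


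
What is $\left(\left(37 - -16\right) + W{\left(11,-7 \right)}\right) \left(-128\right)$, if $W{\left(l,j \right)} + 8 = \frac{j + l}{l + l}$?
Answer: $- \frac{63616}{11} \approx -5783.3$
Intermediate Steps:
$W{\left(l,j \right)} = -8 + \frac{j + l}{2 l}$ ($W{\left(l,j \right)} = -8 + \frac{j + l}{l + l} = -8 + \frac{j + l}{2 l}$)
$\left(\left(37 - -16\right) + W{\left(11,-7 \right)}\right) \left(-128\right) = \left(\left(37 - -16\right) + \frac{-7 - 165}{2 \cdot 11}\right) \left(-128\right) = \left(\left(37 + 16\right) + \frac{1}{2} \cdot \frac{1}{11} \left(-7 - 165\right)\right) \left(-128\right) = \left(53 + \frac{1}{2} \cdot \frac{1}{11} \left(-172\right)\right) \left(-128\right) = \left(53 - \frac{86}{11}\right) \left(-128\right) = \frac{497}{11} \left(-128\right) = - \frac{63616}{11}$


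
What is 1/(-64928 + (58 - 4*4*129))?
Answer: -1/66934 ≈ -1.4940e-5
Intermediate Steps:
1/(-64928 + (58 - 4*4*129)) = 1/(-64928 + (58 - 16*129)) = 1/(-64928 + (58 - 2064)) = 1/(-64928 - 2006) = 1/(-66934) = -1/66934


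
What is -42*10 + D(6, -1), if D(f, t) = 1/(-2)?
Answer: -841/2 ≈ -420.50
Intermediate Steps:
D(f, t) = -½
-42*10 + D(6, -1) = -42*10 - ½ = -420 - ½ = -841/2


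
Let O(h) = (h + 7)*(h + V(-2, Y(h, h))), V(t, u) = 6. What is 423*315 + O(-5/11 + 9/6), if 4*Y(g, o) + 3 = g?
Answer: 64518015/484 ≈ 1.3330e+5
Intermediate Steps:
Y(g, o) = -3/4 + g/4
O(h) = (6 + h)*(7 + h) (O(h) = (h + 7)*(h + 6) = (7 + h)*(6 + h) = (6 + h)*(7 + h))
423*315 + O(-5/11 + 9/6) = 423*315 + (42 + (-5/11 + 9/6)**2 + 13*(-5/11 + 9/6)) = 133245 + (42 + (-5*1/11 + 9*(1/6))**2 + 13*(-5*1/11 + 9*(1/6))) = 133245 + (42 + (-5/11 + 3/2)**2 + 13*(-5/11 + 3/2)) = 133245 + (42 + (23/22)**2 + 13*(23/22)) = 133245 + (42 + 529/484 + 299/22) = 133245 + 27435/484 = 64518015/484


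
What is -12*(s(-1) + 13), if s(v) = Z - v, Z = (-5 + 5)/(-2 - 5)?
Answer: -168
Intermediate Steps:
Z = 0 (Z = 0/(-7) = 0*(-⅐) = 0)
s(v) = -v (s(v) = 0 - v = -v)
-12*(s(-1) + 13) = -12*(-1*(-1) + 13) = -12*(1 + 13) = -12*14 = -168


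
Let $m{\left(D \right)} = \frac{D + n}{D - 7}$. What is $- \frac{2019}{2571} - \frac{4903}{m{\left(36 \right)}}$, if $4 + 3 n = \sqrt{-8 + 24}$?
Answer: $- \frac{121878487}{30852} \approx -3950.4$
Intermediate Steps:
$n = 0$ ($n = - \frac{4}{3} + \frac{\sqrt{-8 + 24}}{3} = - \frac{4}{3} + \frac{\sqrt{16}}{3} = - \frac{4}{3} + \frac{1}{3} \cdot 4 = - \frac{4}{3} + \frac{4}{3} = 0$)
$m{\left(D \right)} = \frac{D}{-7 + D}$ ($m{\left(D \right)} = \frac{D + 0}{D - 7} = \frac{D}{-7 + D}$)
$- \frac{2019}{2571} - \frac{4903}{m{\left(36 \right)}} = - \frac{2019}{2571} - \frac{4903}{36 \frac{1}{-7 + 36}} = \left(-2019\right) \frac{1}{2571} - \frac{4903}{36 \cdot \frac{1}{29}} = - \frac{673}{857} - \frac{4903}{36 \cdot \frac{1}{29}} = - \frac{673}{857} - \frac{4903}{\frac{36}{29}} = - \frac{673}{857} - \frac{142187}{36} = - \frac{121878487}{30852}$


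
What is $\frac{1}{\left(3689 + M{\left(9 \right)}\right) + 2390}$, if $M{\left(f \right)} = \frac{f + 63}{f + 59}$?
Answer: $\frac{17}{103361} \approx 0.00016447$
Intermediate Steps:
$M{\left(f \right)} = \frac{63 + f}{59 + f}$
$\frac{1}{\left(3689 + M{\left(9 \right)}\right) + 2390} = \frac{1}{\left(3689 + \frac{63 + 9}{59 + 9}\right) + 2390} = \frac{1}{\left(3689 + \frac{1}{68} \cdot 72\right) + 2390} = \frac{1}{\left(3689 + \frac{18}{17}\right) + 2390} = \frac{1}{\frac{62731}{17} + 2390} = \frac{1}{\frac{103361}{17}} = \frac{17}{103361}$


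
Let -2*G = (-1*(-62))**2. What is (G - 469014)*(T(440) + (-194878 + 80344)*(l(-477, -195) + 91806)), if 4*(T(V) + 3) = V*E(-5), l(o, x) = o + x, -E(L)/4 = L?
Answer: 4915601409970024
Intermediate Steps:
E(L) = -4*L
T(V) = -3 + 5*V (T(V) = -3 + (V*(-4*(-5)))/4 = -3 + (V*20)/4 = -3 + (20*V)/4 = -3 + 5*V)
G = -1922 (G = -(-1*(-62))**2/2 = -1/2*62**2 = -1/2*3844 = -1922)
(G - 469014)*(T(440) + (-194878 + 80344)*(l(-477, -195) + 91806)) = (-1922 - 469014)*((-3 + 5*440) + (-194878 + 80344)*((-477 - 195) + 91806)) = -470936*((-3 + 2200) - 114534*(-672 + 91806)) = -470936*(2197 - 114534*91134) = -470936*(2197 - 10437941556) = -470936*(-10437939359) = 4915601409970024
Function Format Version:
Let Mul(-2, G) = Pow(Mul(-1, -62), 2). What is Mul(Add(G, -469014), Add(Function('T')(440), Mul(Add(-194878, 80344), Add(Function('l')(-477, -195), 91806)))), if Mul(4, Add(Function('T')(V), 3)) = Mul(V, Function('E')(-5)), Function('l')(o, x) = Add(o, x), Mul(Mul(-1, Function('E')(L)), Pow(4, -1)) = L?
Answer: 4915601409970024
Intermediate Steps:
Function('E')(L) = Mul(-4, L)
Function('T')(V) = Add(-3, Mul(5, V)) (Function('T')(V) = Add(-3, Mul(Rational(1, 4), Mul(V, Mul(-4, -5)))) = Add(-3, Mul(Rational(1, 4), Mul(V, 20))) = Add(-3, Mul(Rational(1, 4), Mul(20, V))) = Add(-3, Mul(5, V)))
G = -1922 (G = Mul(Rational(-1, 2), Pow(Mul(-1, -62), 2)) = Mul(Rational(-1, 2), Pow(62, 2)) = Mul(Rational(-1, 2), 3844) = -1922)
Mul(Add(G, -469014), Add(Function('T')(440), Mul(Add(-194878, 80344), Add(Function('l')(-477, -195), 91806)))) = Mul(Add(-1922, -469014), Add(Add(-3, Mul(5, 440)), Mul(Add(-194878, 80344), Add(Add(-477, -195), 91806)))) = Mul(-470936, Add(Add(-3, 2200), Mul(-114534, Add(-672, 91806)))) = Mul(-470936, Add(2197, Mul(-114534, 91134))) = Mul(-470936, Add(2197, -10437941556)) = Mul(-470936, -10437939359) = 4915601409970024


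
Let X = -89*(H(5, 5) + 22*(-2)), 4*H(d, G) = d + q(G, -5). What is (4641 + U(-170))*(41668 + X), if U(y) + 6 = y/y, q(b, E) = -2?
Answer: 211017971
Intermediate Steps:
H(d, G) = -1/2 + d/4 (H(d, G) = (d - 2)/4 = (-2 + d)/4 = -1/2 + d/4)
U(y) = -5 (U(y) = -6 + y/y = -6 + 1 = -5)
X = 15397/4 (X = -89*((-1/2 + (1/4)*5) + 22*(-2)) = -89*((-1/2 + 5/4) - 44) = -89*(3/4 - 44) = -89*(-173/4) = 15397/4 ≈ 3849.3)
(4641 + U(-170))*(41668 + X) = (4641 - 5)*(41668 + 15397/4) = 4636*(182069/4) = 211017971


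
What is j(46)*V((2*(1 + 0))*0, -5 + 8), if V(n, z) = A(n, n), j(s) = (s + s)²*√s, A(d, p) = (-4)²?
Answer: 135424*√46 ≈ 9.1849e+5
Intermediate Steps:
A(d, p) = 16
j(s) = 4*s^(5/2) (j(s) = (2*s)²*√s = (4*s²)*√s = 4*s^(5/2))
V(n, z) = 16
j(46)*V((2*(1 + 0))*0, -5 + 8) = (4*46^(5/2))*16 = (4*(2116*√46))*16 = (8464*√46)*16 = 135424*√46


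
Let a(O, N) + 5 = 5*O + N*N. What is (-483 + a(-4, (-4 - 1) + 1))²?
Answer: 242064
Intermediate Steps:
a(O, N) = -5 + N² + 5*O (a(O, N) = -5 + (5*O + N*N) = -5 + (5*O + N²) = -5 + (N² + 5*O) = -5 + N² + 5*O)
(-483 + a(-4, (-4 - 1) + 1))² = (-483 + (-5 + ((-4 - 1) + 1)² + 5*(-4)))² = (-483 + (-5 + (-5 + 1)² - 20))² = (-483 + (-5 + (-4)² - 20))² = (-483 + (-5 + 16 - 20))² = (-483 - 9)² = (-492)² = 242064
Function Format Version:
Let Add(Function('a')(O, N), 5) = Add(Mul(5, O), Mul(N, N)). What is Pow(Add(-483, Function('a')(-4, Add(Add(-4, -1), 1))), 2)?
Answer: 242064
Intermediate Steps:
Function('a')(O, N) = Add(-5, Pow(N, 2), Mul(5, O)) (Function('a')(O, N) = Add(-5, Add(Mul(5, O), Mul(N, N))) = Add(-5, Add(Mul(5, O), Pow(N, 2))) = Add(-5, Add(Pow(N, 2), Mul(5, O))) = Add(-5, Pow(N, 2), Mul(5, O)))
Pow(Add(-483, Function('a')(-4, Add(Add(-4, -1), 1))), 2) = Pow(Add(-483, Add(-5, Pow(Add(Add(-4, -1), 1), 2), Mul(5, -4))), 2) = Pow(Add(-483, Add(-5, Pow(Add(-5, 1), 2), -20)), 2) = Pow(Add(-483, Add(-5, Pow(-4, 2), -20)), 2) = Pow(Add(-483, Add(-5, 16, -20)), 2) = Pow(Add(-483, -9), 2) = Pow(-492, 2) = 242064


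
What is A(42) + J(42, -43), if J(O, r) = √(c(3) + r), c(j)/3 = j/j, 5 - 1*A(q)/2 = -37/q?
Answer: 247/21 + 2*I*√10 ≈ 11.762 + 6.3246*I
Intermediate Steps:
A(q) = 10 + 74/q (A(q) = 10 - (-74)/q = 10 + 74/q)
c(j) = 3 (c(j) = 3*(j/j) = 3*1 = 3)
J(O, r) = √(3 + r)
A(42) + J(42, -43) = (10 + 74/42) + √(3 - 43) = (10 + 74*(1/42)) + √(-40) = (10 + 37/21) + 2*I*√10 = 247/21 + 2*I*√10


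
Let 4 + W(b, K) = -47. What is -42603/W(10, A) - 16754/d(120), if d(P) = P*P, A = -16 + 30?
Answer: 102104791/122400 ≈ 834.19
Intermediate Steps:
A = 14
W(b, K) = -51 (W(b, K) = -4 - 47 = -51)
d(P) = P²
-42603/W(10, A) - 16754/d(120) = -42603/(-51) - 16754/(120²) = -42603*(-1/51) - 16754/14400 = 14201/17 - 16754*1/14400 = 14201/17 - 8377/7200 = 102104791/122400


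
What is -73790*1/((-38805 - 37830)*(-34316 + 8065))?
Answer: -14758/402349077 ≈ -3.6680e-5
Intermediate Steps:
-73790*1/((-38805 - 37830)*(-34316 + 8065)) = -73790/((-76635*(-26251))) = -73790/2011745385 = -73790*1/2011745385 = -14758/402349077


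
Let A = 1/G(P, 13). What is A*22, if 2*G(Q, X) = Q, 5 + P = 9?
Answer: 11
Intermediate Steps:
P = 4 (P = -5 + 9 = 4)
G(Q, X) = Q/2
A = ½ (A = 1/((½)*4) = 1/2 = ½ ≈ 0.50000)
A*22 = (½)*22 = 11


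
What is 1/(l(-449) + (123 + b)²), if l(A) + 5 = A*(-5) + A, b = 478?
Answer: 1/362992 ≈ 2.7549e-6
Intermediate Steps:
l(A) = -5 - 4*A (l(A) = -5 + (A*(-5) + A) = -5 + (-5*A + A) = -5 - 4*A)
1/(l(-449) + (123 + b)²) = 1/((-5 - 4*(-449)) + (123 + 478)²) = 1/((-5 + 1796) + 601²) = 1/(1791 + 361201) = 1/362992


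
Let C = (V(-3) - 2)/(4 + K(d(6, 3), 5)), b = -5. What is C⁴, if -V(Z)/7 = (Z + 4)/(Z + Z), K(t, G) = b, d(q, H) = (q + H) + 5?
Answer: 625/1296 ≈ 0.48225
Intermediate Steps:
d(q, H) = 5 + H + q (d(q, H) = (H + q) + 5 = 5 + H + q)
K(t, G) = -5
V(Z) = -7*(4 + Z)/(2*Z) (V(Z) = -7*(Z + 4)/(Z + Z) = -7*(4 + Z)/(2*Z))
C = ⅚ (C = ((-7/2 - 14/(-3)) - 2)/(4 - 5) = ((-7/2 - 14*(-⅓)) - 2)/(-1) = ((-7/2 + 14/3) - 2)*(-1) = (7/6 - 2)*(-1) = -⅚*(-1) = ⅚ ≈ 0.83333)
C⁴ = (⅚)⁴ = 625/1296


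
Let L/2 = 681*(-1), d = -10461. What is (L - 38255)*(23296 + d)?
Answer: -508484195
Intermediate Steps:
L = -1362 (L = 2*(681*(-1)) = 2*(-681) = -1362)
(L - 38255)*(23296 + d) = (-1362 - 38255)*(23296 - 10461) = -39617*12835 = -508484195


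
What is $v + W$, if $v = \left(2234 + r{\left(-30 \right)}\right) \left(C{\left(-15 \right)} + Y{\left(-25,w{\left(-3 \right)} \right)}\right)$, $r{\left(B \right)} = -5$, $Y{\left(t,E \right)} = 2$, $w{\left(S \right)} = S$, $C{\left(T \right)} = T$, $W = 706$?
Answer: $-28271$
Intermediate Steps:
$v = -28977$ ($v = \left(2234 - 5\right) \left(-15 + 2\right) = 2229 \left(-13\right) = -28977$)
$v + W = -28977 + 706 = -28271$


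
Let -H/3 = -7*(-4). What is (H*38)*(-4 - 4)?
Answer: 25536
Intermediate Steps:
H = -84 (H = -(-21)*(-4) = -3*28 = -84)
(H*38)*(-4 - 4) = (-84*38)*(-4 - 4) = -3192*(-8) = 25536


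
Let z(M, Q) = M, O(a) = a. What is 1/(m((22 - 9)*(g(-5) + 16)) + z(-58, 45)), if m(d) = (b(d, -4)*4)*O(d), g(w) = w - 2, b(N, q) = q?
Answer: -1/1930 ≈ -0.00051813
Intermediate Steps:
g(w) = -2 + w
m(d) = -16*d (m(d) = (-4*4)*d = -16*d)
1/(m((22 - 9)*(g(-5) + 16)) + z(-58, 45)) = 1/(-16*(22 - 9)*((-2 - 5) + 16) - 58) = 1/(-208*(-7 + 16) - 58) = 1/(-208*9 - 58) = 1/(-16*117 - 58) = 1/(-1872 - 58) = 1/(-1930) = -1/1930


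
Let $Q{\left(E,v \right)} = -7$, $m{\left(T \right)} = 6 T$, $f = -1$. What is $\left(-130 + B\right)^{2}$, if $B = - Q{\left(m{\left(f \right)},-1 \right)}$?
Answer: $15129$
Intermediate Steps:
$B = 7$ ($B = \left(-1\right) \left(-7\right) = 7$)
$\left(-130 + B\right)^{2} = \left(-130 + 7\right)^{2} = \left(-123\right)^{2} = 15129$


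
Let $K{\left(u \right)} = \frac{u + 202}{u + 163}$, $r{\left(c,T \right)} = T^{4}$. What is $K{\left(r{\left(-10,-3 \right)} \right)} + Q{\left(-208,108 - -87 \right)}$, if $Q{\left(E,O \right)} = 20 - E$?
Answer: $\frac{55915}{244} \approx 229.16$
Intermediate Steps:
$K{\left(u \right)} = \frac{202 + u}{163 + u}$
$K{\left(r{\left(-10,-3 \right)} \right)} + Q{\left(-208,108 - -87 \right)} = \frac{202 + \left(-3\right)^{4}}{163 + \left(-3\right)^{4}} + \left(20 - -208\right) = \frac{202 + 81}{163 + 81} + \left(20 + 208\right) = \frac{1}{244} \cdot 283 + 228 = \frac{283}{244} + 228 = \frac{55915}{244}$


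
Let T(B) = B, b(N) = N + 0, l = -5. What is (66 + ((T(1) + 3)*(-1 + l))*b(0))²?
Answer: 4356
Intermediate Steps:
b(N) = N
(66 + ((T(1) + 3)*(-1 + l))*b(0))² = (66 + ((1 + 3)*(-1 - 5))*0)² = (66 + (4*(-6))*0)² = (66 - 24*0)² = (66 + 0)² = 66² = 4356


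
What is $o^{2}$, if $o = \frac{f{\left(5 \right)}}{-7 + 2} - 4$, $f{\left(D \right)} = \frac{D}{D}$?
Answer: $\frac{441}{25} \approx 17.64$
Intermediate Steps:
$f{\left(D \right)} = 1$
$o = - \frac{21}{5}$ ($o = \frac{1}{-7 + 2} \cdot 1 - 4 = \frac{1}{-5} \cdot 1 - 4 = \left(- \frac{1}{5}\right) 1 - 4 = - \frac{1}{5} - 4 = - \frac{21}{5} \approx -4.2$)
$o^{2} = \left(- \frac{21}{5}\right)^{2} = \frac{441}{25}$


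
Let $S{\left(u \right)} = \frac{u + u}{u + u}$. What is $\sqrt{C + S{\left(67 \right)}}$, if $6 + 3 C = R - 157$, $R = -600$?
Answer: $\frac{2 i \sqrt{570}}{3} \approx 15.916 i$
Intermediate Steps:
$S{\left(u \right)} = 1$ ($S{\left(u \right)} = \frac{2 u}{2 u} = 2 u \frac{1}{2 u} = 1$)
$C = - \frac{763}{3}$ ($C = -2 + \frac{-600 - 157}{3} = -2 + \frac{1}{3} \left(-757\right) = -2 - \frac{757}{3} = - \frac{763}{3} \approx -254.33$)
$\sqrt{C + S{\left(67 \right)}} = \sqrt{- \frac{763}{3} + 1} = \sqrt{- \frac{760}{3}} = \frac{2 i \sqrt{570}}{3}$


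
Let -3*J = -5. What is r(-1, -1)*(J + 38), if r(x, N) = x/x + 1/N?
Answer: 0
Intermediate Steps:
r(x, N) = 1 + 1/N
J = 5/3 (J = -1/3*(-5) = 5/3 ≈ 1.6667)
r(-1, -1)*(J + 38) = ((1 - 1)/(-1))*(5/3 + 38) = -1*0*(119/3) = 0*(119/3) = 0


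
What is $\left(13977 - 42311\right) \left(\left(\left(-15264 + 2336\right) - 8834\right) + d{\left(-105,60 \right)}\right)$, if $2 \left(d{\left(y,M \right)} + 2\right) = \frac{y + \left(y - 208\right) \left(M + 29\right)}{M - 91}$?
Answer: $603882542$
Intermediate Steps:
$d{\left(y,M \right)} = -2 + \frac{y + \left(-208 + y\right) \left(29 + M\right)}{2 \left(-91 + M\right)}$ ($d{\left(y,M \right)} = -2 + \frac{\left(y + \left(y - 208\right) \left(M + 29\right)\right) \frac{1}{M - 91}}{2} = -2 + \frac{\left(y + \left(-208 + y\right) \left(29 + M\right)\right) \frac{1}{-91 + M}}{2} = -2 + \frac{\frac{1}{-91 + M} \left(y + \left(-208 + y\right) \left(29 + M\right)\right)}{2} = -2 + \frac{y + \left(-208 + y\right) \left(29 + M\right)}{2 \left(-91 + M\right)}$)
$\left(13977 - 42311\right) \left(\left(\left(-15264 + 2336\right) - 8834\right) + d{\left(-105,60 \right)}\right) = \left(13977 - 42311\right) \left(\left(\left(-15264 + 2336\right) - 8834\right) + \frac{-5668 - 12720 + 30 \left(-105\right) + 60 \left(-105\right)}{2 \left(-91 + 60\right)}\right) = - 28334 \left(\left(-12928 - 8834\right) + \frac{-5668 - 12720 - 3150 - 6300}{2 \left(-31\right)}\right) = - 28334 \left(-21762 + \frac{1}{2} \left(- \frac{1}{31}\right) \left(-27838\right)\right) = - 28334 \left(-21762 + 449\right) = \left(-28334\right) \left(-21313\right) = 603882542$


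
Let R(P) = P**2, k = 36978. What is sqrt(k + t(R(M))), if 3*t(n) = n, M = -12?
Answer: 33*sqrt(34) ≈ 192.42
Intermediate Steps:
t(n) = n/3
sqrt(k + t(R(M))) = sqrt(36978 + (1/3)*(-12)**2) = sqrt(36978 + (1/3)*144) = sqrt(36978 + 48) = sqrt(37026) = 33*sqrt(34)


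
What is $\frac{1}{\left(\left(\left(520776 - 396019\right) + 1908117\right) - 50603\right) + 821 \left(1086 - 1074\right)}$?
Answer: $\frac{1}{1992123} \approx 5.0198 \cdot 10^{-7}$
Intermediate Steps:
$\frac{1}{\left(\left(\left(520776 - 396019\right) + 1908117\right) - 50603\right) + 821 \left(1086 - 1074\right)} = \frac{1}{\left(\left(124757 + 1908117\right) - 50603\right) + 821 \cdot 12} = \frac{1}{\left(2032874 - 50603\right) + 9852} = \frac{1}{1982271 + 9852} = \frac{1}{1992123}$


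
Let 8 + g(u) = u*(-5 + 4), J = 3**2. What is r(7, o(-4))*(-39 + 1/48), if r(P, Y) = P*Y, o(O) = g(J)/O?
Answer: -222649/192 ≈ -1159.6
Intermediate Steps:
J = 9
g(u) = -8 - u (g(u) = -8 + u*(-5 + 4) = -8 + u*(-1) = -8 - u)
o(O) = -17/O (o(O) = (-8 - 1*9)/O = (-8 - 9)/O = -17/O)
r(7, o(-4))*(-39 + 1/48) = (7*(-17/(-4)))*(-39 + 1/48) = (7*(-17*(-1/4)))*(-39 + 1/48) = (7*(17/4))*(-1871/48) = (119/4)*(-1871/48) = -222649/192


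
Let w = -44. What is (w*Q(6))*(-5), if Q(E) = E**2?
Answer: 7920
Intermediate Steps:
(w*Q(6))*(-5) = -44*6**2*(-5) = -44*36*(-5) = -1584*(-5) = 7920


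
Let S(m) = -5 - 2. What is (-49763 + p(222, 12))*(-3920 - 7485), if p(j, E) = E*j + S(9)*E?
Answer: 538122115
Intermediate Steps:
S(m) = -7
p(j, E) = -7*E + E*j (p(j, E) = E*j - 7*E = -7*E + E*j)
(-49763 + p(222, 12))*(-3920 - 7485) = (-49763 + 12*(-7 + 222))*(-3920 - 7485) = (-49763 + 12*215)*(-11405) = (-49763 + 2580)*(-11405) = -47183*(-11405) = 538122115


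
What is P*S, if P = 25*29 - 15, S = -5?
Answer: -3550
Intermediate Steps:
P = 710 (P = 725 - 15 = 710)
P*S = 710*(-5) = -3550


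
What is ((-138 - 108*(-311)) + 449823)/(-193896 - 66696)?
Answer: -161091/86864 ≈ -1.8545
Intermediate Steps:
((-138 - 108*(-311)) + 449823)/(-193896 - 66696) = ((-138 + 33588) + 449823)/(-260592) = (33450 + 449823)*(-1/260592) = 483273*(-1/260592) = -161091/86864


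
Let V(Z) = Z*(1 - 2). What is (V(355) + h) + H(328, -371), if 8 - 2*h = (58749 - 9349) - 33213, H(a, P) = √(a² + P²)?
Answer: -16889/2 + 5*√9809 ≈ -7949.3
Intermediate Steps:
H(a, P) = √(P² + a²)
V(Z) = -Z (V(Z) = Z*(-1) = -Z)
h = -16179/2 (h = 4 - ((58749 - 9349) - 33213)/2 = 4 - (49400 - 33213)/2 = 4 - ½*16187 = 4 - 16187/2 = -16179/2 ≈ -8089.5)
(V(355) + h) + H(328, -371) = (-1*355 - 16179/2) + √((-371)² + 328²) = (-355 - 16179/2) + √(137641 + 107584) = -16889/2 + √245225 = -16889/2 + 5*√9809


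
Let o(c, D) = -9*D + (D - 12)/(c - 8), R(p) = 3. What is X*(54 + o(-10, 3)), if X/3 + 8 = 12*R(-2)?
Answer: 2310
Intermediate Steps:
o(c, D) = -9*D + (-12 + D)/(-8 + c)
X = 84 (X = -24 + 3*(12*3) = -24 + 3*36 = -24 + 108 = 84)
X*(54 + o(-10, 3)) = 84*(54 + (-12 + 73*3 - 9*3*(-10))/(-8 - 10)) = 84*(54 + (-12 + 219 + 270)/(-18)) = 84*(54 - 1/18*477) = 84*(54 - 53/2) = 84*(55/2) = 2310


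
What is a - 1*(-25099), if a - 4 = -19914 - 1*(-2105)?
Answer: 7294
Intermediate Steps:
a = -17805 (a = 4 + (-19914 - 1*(-2105)) = 4 + (-19914 + 2105) = 4 - 17809 = -17805)
a - 1*(-25099) = -17805 - 1*(-25099) = -17805 + 25099 = 7294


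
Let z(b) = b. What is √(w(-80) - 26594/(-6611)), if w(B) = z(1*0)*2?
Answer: √175812934/6611 ≈ 2.0057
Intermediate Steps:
w(B) = 0 (w(B) = (1*0)*2 = 0*2 = 0)
√(w(-80) - 26594/(-6611)) = √(0 - 26594/(-6611)) = √(0 - 26594*(-1/6611)) = √(0 + 26594/6611) = √(26594/6611) = √175812934/6611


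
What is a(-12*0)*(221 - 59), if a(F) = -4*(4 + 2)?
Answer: -3888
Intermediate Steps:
a(F) = -24 (a(F) = -4*6 = -24)
a(-12*0)*(221 - 59) = -24*(221 - 59) = -24*162 = -3888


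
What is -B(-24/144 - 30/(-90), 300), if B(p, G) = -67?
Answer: 67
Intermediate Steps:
-B(-24/144 - 30/(-90), 300) = -1*(-67) = 67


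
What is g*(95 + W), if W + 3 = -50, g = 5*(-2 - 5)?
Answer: -1470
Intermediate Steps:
g = -35 (g = 5*(-7) = -35)
W = -53 (W = -3 - 50 = -53)
g*(95 + W) = -35*(95 - 53) = -35*42 = -1470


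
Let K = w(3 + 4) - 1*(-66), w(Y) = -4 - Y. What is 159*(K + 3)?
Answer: 9222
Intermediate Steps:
K = 55 (K = (-4 - (3 + 4)) - 1*(-66) = (-4 - 1*7) + 66 = (-4 - 7) + 66 = -11 + 66 = 55)
159*(K + 3) = 159*(55 + 3) = 159*58 = 9222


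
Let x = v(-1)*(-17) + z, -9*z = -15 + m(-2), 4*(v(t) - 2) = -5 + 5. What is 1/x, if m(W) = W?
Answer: -9/289 ≈ -0.031142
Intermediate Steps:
v(t) = 2 (v(t) = 2 + (-5 + 5)/4 = 2 + (¼)*0 = 2 + 0 = 2)
z = 17/9 (z = -(-15 - 2)/9 = -⅑*(-17) = 17/9 ≈ 1.8889)
x = -289/9 (x = 2*(-17) + 17/9 = -34 + 17/9 = -289/9 ≈ -32.111)
1/x = 1/(-289/9) = -9/289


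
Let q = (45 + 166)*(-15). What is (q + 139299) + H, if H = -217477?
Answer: -81343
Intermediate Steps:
q = -3165 (q = 211*(-15) = -3165)
(q + 139299) + H = (-3165 + 139299) - 217477 = 136134 - 217477 = -81343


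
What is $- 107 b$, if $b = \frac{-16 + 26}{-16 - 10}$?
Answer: $\frac{535}{13} \approx 41.154$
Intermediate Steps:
$b = - \frac{5}{13}$ ($b = \frac{10}{-26} = 10 \left(- \frac{1}{26}\right) = - \frac{5}{13} \approx -0.38462$)
$- 107 b = \left(-107\right) \left(- \frac{5}{13}\right) = \frac{535}{13}$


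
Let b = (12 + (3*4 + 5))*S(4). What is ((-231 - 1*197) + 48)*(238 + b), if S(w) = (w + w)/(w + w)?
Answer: -101460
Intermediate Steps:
S(w) = 1 (S(w) = (2*w)/((2*w)) = (2*w)*(1/(2*w)) = 1)
b = 29 (b = (12 + (3*4 + 5))*1 = (12 + (12 + 5))*1 = (12 + 17)*1 = 29*1 = 29)
((-231 - 1*197) + 48)*(238 + b) = ((-231 - 1*197) + 48)*(238 + 29) = ((-231 - 197) + 48)*267 = (-428 + 48)*267 = -380*267 = -101460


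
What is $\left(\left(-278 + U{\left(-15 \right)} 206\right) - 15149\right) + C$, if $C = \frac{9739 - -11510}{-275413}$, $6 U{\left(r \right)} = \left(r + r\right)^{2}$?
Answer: $\frac{4261444100}{275413} \approx 15473.0$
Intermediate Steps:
$U{\left(r \right)} = \frac{2 r^{2}}{3}$ ($U{\left(r \right)} = \frac{\left(r + r\right)^{2}}{6} = \frac{\left(2 r\right)^{2}}{6} = \frac{4 r^{2}}{6} = \frac{2 r^{2}}{3}$)
$C = - \frac{21249}{275413}$ ($C = \left(9739 + 11510\right) \left(- \frac{1}{275413}\right) = 21249 \left(- \frac{1}{275413}\right) = - \frac{21249}{275413} \approx -0.077153$)
$\left(\left(-278 + U{\left(-15 \right)} 206\right) - 15149\right) + C = \left(\left(-278 + \frac{2 \left(-15\right)^{2}}{3} \cdot 206\right) - 15149\right) - \frac{21249}{275413} = \left(\left(-278 + \frac{2}{3} \cdot 225 \cdot 206\right) - 15149\right) - \frac{21249}{275413} = \left(\left(-278 + 150 \cdot 206\right) - 15149\right) - \frac{21249}{275413} = \left(\left(-278 + 30900\right) - 15149\right) - \frac{21249}{275413} = \left(30622 - 15149\right) - \frac{21249}{275413} = 15473 - \frac{21249}{275413} = \frac{4261444100}{275413}$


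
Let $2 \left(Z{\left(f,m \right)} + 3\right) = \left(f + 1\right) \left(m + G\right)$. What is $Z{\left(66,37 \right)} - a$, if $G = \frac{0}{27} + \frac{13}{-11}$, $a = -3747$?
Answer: $\frac{54383}{11} \approx 4943.9$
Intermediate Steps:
$G = - \frac{13}{11}$ ($G = 0 \cdot \frac{1}{27} + 13 \left(- \frac{1}{11}\right) = 0 - \frac{13}{11} = - \frac{13}{11} \approx -1.1818$)
$Z{\left(f,m \right)} = -3 + \frac{\left(1 + f\right) \left(- \frac{13}{11} + m\right)}{2}$ ($Z{\left(f,m \right)} = -3 + \frac{\left(f + 1\right) \left(m - \frac{13}{11}\right)}{2} = -3 + \frac{\left(1 + f\right) \left(- \frac{13}{11} + m\right)}{2}$)
$Z{\left(66,37 \right)} - a = \left(- \frac{79}{22} + \frac{1}{2} \cdot 37 - 39 + \frac{1}{2} \cdot 66 \cdot 37\right) - -3747 = \left(- \frac{79}{22} + \frac{37}{2} - 39 + 1221\right) + 3747 = \frac{13166}{11} + 3747 = \frac{54383}{11}$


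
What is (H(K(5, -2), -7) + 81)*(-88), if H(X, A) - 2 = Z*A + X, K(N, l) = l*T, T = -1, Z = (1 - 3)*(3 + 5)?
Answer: -17336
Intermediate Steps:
Z = -16 (Z = -2*8 = -16)
K(N, l) = -l (K(N, l) = l*(-1) = -l)
H(X, A) = 2 + X - 16*A (H(X, A) = 2 + (-16*A + X) = 2 + (X - 16*A) = 2 + X - 16*A)
(H(K(5, -2), -7) + 81)*(-88) = ((2 - 1*(-2) - 16*(-7)) + 81)*(-88) = ((2 + 2 + 112) + 81)*(-88) = (116 + 81)*(-88) = 197*(-88) = -17336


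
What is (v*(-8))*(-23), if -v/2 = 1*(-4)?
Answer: 1472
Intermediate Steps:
v = 8 (v = -2*(-4) = 8)
(v*(-8))*(-23) = (8*(-8))*(-23) = -64*(-23) = 1472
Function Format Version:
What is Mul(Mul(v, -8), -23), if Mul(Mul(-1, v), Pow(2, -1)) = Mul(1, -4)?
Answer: 1472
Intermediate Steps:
v = 8 (v = Mul(-2, Mul(1, -4)) = Mul(-2, -4) = 8)
Mul(Mul(v, -8), -23) = Mul(Mul(8, -8), -23) = Mul(-64, -23) = 1472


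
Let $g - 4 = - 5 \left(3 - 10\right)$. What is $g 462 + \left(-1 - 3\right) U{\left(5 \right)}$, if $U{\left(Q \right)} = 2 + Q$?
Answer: $17990$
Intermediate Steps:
$g = 39$ ($g = 4 - 5 \left(3 - 10\right) = 4 - -35 = 4 + 35 = 39$)
$g 462 + \left(-1 - 3\right) U{\left(5 \right)} = 39 \cdot 462 + \left(-1 - 3\right) \left(2 + 5\right) = 18018 - 28 = 17990$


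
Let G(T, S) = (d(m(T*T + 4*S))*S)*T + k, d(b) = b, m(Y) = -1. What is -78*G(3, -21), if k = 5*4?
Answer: -6474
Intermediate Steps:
k = 20
G(T, S) = 20 - S*T (G(T, S) = (-S)*T + 20 = -S*T + 20 = 20 - S*T)
-78*G(3, -21) = -78*(20 - 1*(-21)*3) = -78*(20 + 63) = -78*83 = -6474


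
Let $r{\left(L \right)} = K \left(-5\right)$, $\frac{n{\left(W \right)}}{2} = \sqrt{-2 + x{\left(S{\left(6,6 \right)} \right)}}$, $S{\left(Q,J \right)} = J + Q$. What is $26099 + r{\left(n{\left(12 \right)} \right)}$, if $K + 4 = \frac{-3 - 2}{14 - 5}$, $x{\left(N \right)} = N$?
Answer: $\frac{235096}{9} \approx 26122.0$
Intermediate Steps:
$K = - \frac{41}{9}$ ($K = -4 + \frac{-3 - 2}{14 - 5} = -4 - \frac{5}{9} = - \frac{41}{9} \approx -4.5556$)
$n{\left(W \right)} = 2 \sqrt{10}$ ($n{\left(W \right)} = 2 \sqrt{-2 + \left(6 + 6\right)} = 2 \sqrt{-2 + 12} = 2 \sqrt{10}$)
$r{\left(L \right)} = \frac{205}{9}$ ($r{\left(L \right)} = \left(- \frac{41}{9}\right) \left(-5\right) = \frac{205}{9}$)
$26099 + r{\left(n{\left(12 \right)} \right)} = 26099 + \frac{205}{9} = \frac{235096}{9}$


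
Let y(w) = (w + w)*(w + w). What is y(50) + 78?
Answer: 10078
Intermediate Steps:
y(w) = 4*w² (y(w) = (2*w)*(2*w) = 4*w²)
y(50) + 78 = 4*50² + 78 = 4*2500 + 78 = 10000 + 78 = 10078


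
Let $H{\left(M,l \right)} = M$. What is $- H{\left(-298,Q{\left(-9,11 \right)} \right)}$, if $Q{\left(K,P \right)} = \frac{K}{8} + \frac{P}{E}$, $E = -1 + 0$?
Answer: $298$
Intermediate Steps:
$E = -1$
$Q{\left(K,P \right)} = - P + \frac{K}{8}$ ($Q{\left(K,P \right)} = \frac{K}{8} + \frac{P}{-1} = K \frac{1}{8} + P \left(-1\right) = \frac{K}{8} - P = - P + \frac{K}{8}$)
$- H{\left(-298,Q{\left(-9,11 \right)} \right)} = \left(-1\right) \left(-298\right) = 298$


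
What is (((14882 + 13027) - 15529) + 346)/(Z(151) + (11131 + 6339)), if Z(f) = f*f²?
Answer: 12726/3460421 ≈ 0.0036776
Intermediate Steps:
Z(f) = f³
(((14882 + 13027) - 15529) + 346)/(Z(151) + (11131 + 6339)) = (((14882 + 13027) - 15529) + 346)/(151³ + (11131 + 6339)) = ((27909 - 15529) + 346)/(3442951 + 17470) = (12380 + 346)/3460421 = 12726*(1/3460421) = 12726/3460421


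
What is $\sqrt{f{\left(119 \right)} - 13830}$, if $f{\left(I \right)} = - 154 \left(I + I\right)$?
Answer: $i \sqrt{50482} \approx 224.68 i$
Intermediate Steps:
$f{\left(I \right)} = - 308 I$ ($f{\left(I \right)} = - 154 \cdot 2 I = - 308 I$)
$\sqrt{f{\left(119 \right)} - 13830} = \sqrt{\left(-308\right) 119 - 13830} = \sqrt{-36652 - 13830} = \sqrt{-50482} = i \sqrt{50482}$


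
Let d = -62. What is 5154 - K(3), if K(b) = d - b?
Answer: 5219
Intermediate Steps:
K(b) = -62 - b
5154 - K(3) = 5154 - (-62 - 1*3) = 5154 - (-62 - 3) = 5154 - 1*(-65) = 5154 + 65 = 5219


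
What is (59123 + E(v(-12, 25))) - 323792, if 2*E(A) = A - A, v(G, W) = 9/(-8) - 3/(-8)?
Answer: -264669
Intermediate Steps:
v(G, W) = -¾ (v(G, W) = 9*(-⅛) - 3*(-⅛) = -9/8 + 3/8 = -¾)
E(A) = 0 (E(A) = (A - A)/2 = (½)*0 = 0)
(59123 + E(v(-12, 25))) - 323792 = (59123 + 0) - 323792 = 59123 - 323792 = -264669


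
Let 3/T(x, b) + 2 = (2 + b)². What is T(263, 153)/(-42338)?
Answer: -3/1017085774 ≈ -2.9496e-9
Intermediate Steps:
T(x, b) = 3/(-2 + (2 + b)²)
T(263, 153)/(-42338) = (3/(-2 + (2 + 153)²))/(-42338) = (3/(-2 + 155²))*(-1/42338) = (3/(-2 + 24025))*(-1/42338) = (3/24023)*(-1/42338) = -3/1017085774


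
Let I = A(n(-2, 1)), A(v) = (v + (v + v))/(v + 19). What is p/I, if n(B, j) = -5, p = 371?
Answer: -5194/15 ≈ -346.27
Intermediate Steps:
A(v) = 3*v/(19 + v) (A(v) = (v + 2*v)/(19 + v) = (3*v)/(19 + v) = 3*v/(19 + v))
I = -15/14 (I = 3*(-5)/(19 - 5) = 3*(-5)/14 = 3*(-5)*(1/14) = -15/14 ≈ -1.0714)
p/I = 371/(-15/14) = 371*(-14/15) = -5194/15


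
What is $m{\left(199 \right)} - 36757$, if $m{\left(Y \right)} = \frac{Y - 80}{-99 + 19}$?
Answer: $- \frac{2940679}{80} \approx -36759.0$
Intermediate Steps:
$m{\left(Y \right)} = 1 - \frac{Y}{80}$ ($m{\left(Y \right)} = \frac{-80 + Y}{-80} = \left(-80 + Y\right) \left(- \frac{1}{80}\right) = 1 - \frac{Y}{80}$)
$m{\left(199 \right)} - 36757 = \left(1 - \frac{199}{80}\right) - 36757 = - \frac{119}{80} - 36757 = - \frac{2940679}{80}$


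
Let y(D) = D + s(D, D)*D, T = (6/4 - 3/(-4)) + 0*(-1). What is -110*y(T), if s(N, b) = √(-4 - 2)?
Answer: -495/2 - 495*I*√6/2 ≈ -247.5 - 606.25*I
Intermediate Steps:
s(N, b) = I*√6 (s(N, b) = √(-6) = I*√6)
T = 9/4 (T = (6*(¼) - 3*(-¼)) + 0 = (3/2 + ¾) + 0 = 9/4 + 0 = 9/4 ≈ 2.2500)
y(D) = D + I*D*√6 (y(D) = D + (I*√6)*D = D + I*D*√6)
-110*y(T) = -495*(1 + I*√6)/2 = -110*(9/4 + 9*I*√6/4) = -495/2 - 495*I*√6/2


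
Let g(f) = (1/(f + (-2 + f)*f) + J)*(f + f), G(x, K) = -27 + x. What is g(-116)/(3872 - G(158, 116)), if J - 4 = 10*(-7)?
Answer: 1791502/437697 ≈ 4.0930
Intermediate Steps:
J = -66 (J = 4 + 10*(-7) = 4 - 70 = -66)
g(f) = 2*f*(-66 + 1/(f + f*(-2 + f))) (g(f) = (1/(f + (-2 + f)*f) - 66)*(f + f) = (1/(f + f*(-2 + f)) - 66)*(2*f) = (-66 + 1/(f + f*(-2 + f)))*(2*f) = 2*f*(-66 + 1/(f + f*(-2 + f))))
g(-116)/(3872 - G(158, 116)) = (2*(1 - 66*(-116)² + 66*(-116))/(-1 - 116))/(3872 - (-27 + 158)) = (2*(1 - 66*13456 - 7656)/(-117))/(3872 - 1*131) = (2*(-1/117)*(1 - 888096 - 7656))/(3872 - 131) = (2*(-1/117)*(-895751))/3741 = (1791502/117)*(1/3741) = 1791502/437697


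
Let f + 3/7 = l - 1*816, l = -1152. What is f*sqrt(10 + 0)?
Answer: -13779*sqrt(10)/7 ≈ -6224.7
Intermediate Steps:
f = -13779/7 (f = -3/7 + (-1152 - 1*816) = -3/7 + (-1152 - 816) = -3/7 - 1968 = -13779/7 ≈ -1968.4)
f*sqrt(10 + 0) = -13779*sqrt(10 + 0)/7 = -13779*sqrt(10)/7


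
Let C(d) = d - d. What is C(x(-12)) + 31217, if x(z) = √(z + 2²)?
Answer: 31217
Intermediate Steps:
x(z) = √(4 + z) (x(z) = √(z + 4) = √(4 + z))
C(d) = 0
C(x(-12)) + 31217 = 0 + 31217 = 31217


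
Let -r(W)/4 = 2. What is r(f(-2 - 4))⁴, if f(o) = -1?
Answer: 4096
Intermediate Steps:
r(W) = -8 (r(W) = -4*2 = -8)
r(f(-2 - 4))⁴ = (-8)⁴ = 4096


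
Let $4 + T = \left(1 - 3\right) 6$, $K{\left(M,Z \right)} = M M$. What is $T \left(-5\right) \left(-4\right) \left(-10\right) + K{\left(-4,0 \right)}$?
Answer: $3216$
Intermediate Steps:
$K{\left(M,Z \right)} = M^{2}$
$T = -16$ ($T = -4 + \left(1 - 3\right) 6 = -4 - 12 = -16$)
$T \left(-5\right) \left(-4\right) \left(-10\right) + K{\left(-4,0 \right)} = \left(-16\right) \left(-5\right) \left(-4\right) \left(-10\right) + \left(-4\right)^{2} = 80 \left(-4\right) \left(-10\right) + 16 = \left(-320\right) \left(-10\right) + 16 = 3200 + 16 = 3216$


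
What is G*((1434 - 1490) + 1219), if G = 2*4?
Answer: 9304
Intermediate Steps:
G = 8
G*((1434 - 1490) + 1219) = 8*((1434 - 1490) + 1219) = 8*(-56 + 1219) = 8*1163 = 9304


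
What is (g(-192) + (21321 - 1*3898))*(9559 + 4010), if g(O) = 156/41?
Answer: 9695036931/41 ≈ 2.3646e+8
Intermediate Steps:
g(O) = 156/41 (g(O) = 156*(1/41) = 156/41)
(g(-192) + (21321 - 1*3898))*(9559 + 4010) = (156/41 + (21321 - 1*3898))*(9559 + 4010) = (156/41 + (21321 - 3898))*13569 = (156/41 + 17423)*13569 = (714499/41)*13569 = 9695036931/41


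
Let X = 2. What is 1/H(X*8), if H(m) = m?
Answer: 1/16 ≈ 0.062500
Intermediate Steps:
1/H(X*8) = 1/(2*8) = 1/16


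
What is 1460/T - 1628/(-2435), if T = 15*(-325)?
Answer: 175256/474825 ≈ 0.36910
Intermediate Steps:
T = -4875
1460/T - 1628/(-2435) = 1460/(-4875) - 1628/(-2435) = 1460*(-1/4875) - 1628*(-1/2435) = -292/975 + 1628/2435 = 175256/474825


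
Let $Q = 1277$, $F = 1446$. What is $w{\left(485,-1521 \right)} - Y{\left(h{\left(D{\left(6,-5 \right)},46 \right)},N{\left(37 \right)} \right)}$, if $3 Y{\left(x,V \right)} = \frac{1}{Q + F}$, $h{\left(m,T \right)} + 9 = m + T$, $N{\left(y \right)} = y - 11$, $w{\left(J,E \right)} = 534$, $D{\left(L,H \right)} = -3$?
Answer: $\frac{4362245}{8169} \approx 534.0$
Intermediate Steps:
$N{\left(y \right)} = -11 + y$ ($N{\left(y \right)} = y - 11 = -11 + y$)
$h{\left(m,T \right)} = -9 + T + m$ ($h{\left(m,T \right)} = -9 + \left(m + T\right) = -9 + \left(T + m\right) = -9 + T + m$)
$Y{\left(x,V \right)} = \frac{1}{8169}$ ($Y{\left(x,V \right)} = \frac{1}{3 \left(1277 + 1446\right)} = \frac{1}{3 \cdot 2723} = \frac{1}{3} \cdot \frac{1}{2723} = \frac{1}{8169}$)
$w{\left(485,-1521 \right)} - Y{\left(h{\left(D{\left(6,-5 \right)},46 \right)},N{\left(37 \right)} \right)} = 534 - \frac{1}{8169} = \frac{4362245}{8169}$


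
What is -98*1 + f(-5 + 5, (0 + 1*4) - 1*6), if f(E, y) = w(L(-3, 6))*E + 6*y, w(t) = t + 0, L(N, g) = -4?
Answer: -110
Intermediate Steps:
w(t) = t
f(E, y) = -4*E + 6*y
-98*1 + f(-5 + 5, (0 + 1*4) - 1*6) = -98*1 + (-4*(-5 + 5) + 6*((0 + 1*4) - 1*6)) = -98 + (-4*0 + 6*((0 + 4) - 6)) = -98 + (0 + 6*(4 - 6)) = -98 + (0 + 6*(-2)) = -98 + (0 - 12) = -98 - 12 = -110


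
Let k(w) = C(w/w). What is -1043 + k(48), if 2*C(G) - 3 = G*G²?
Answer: -1041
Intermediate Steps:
C(G) = 3/2 + G³/2 (C(G) = 3/2 + (G*G²)/2 = 3/2 + G³/2)
k(w) = 2 (k(w) = 3/2 + (w/w)³/2 = 3/2 + (½)*1³ = 3/2 + (½)*1 = 3/2 + ½ = 2)
-1043 + k(48) = -1043 + 2 = -1041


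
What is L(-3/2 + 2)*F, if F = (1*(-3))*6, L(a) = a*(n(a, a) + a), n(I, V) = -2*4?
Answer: 135/2 ≈ 67.500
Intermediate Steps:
n(I, V) = -8
L(a) = a*(-8 + a)
F = -18 (F = -3*6 = -18)
L(-3/2 + 2)*F = ((-3/2 + 2)*(-8 + (-3/2 + 2)))*(-18) = ((-8 + ½)/2)*(-18) = ((½)*(-15/2))*(-18) = -15/4*(-18) = 135/2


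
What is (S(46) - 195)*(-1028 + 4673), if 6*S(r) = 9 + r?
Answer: -1354725/2 ≈ -6.7736e+5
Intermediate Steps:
S(r) = 3/2 + r/6 (S(r) = (9 + r)/6 = 3/2 + r/6)
(S(46) - 195)*(-1028 + 4673) = ((3/2 + (⅙)*46) - 195)*(-1028 + 4673) = ((3/2 + 23/3) - 195)*3645 = (55/6 - 195)*3645 = -1115/6*3645 = -1354725/2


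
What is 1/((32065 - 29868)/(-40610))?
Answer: -40610/2197 ≈ -18.484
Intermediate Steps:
1/((32065 - 29868)/(-40610)) = 1/(2197*(-1/40610)) = 1/(-2197/40610) = -40610/2197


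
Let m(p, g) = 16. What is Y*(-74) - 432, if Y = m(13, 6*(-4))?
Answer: -1616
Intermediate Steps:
Y = 16
Y*(-74) - 432 = 16*(-74) - 432 = -1184 - 432 = -1616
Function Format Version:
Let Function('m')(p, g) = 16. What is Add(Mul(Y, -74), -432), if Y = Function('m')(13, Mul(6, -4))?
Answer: -1616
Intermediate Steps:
Y = 16
Add(Mul(Y, -74), -432) = Add(Mul(16, -74), -432) = Add(-1184, -432) = -1616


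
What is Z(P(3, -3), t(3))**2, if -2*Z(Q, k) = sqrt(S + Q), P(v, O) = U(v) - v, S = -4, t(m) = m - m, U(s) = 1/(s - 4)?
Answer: -2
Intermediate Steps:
U(s) = 1/(-4 + s)
t(m) = 0
P(v, O) = 1/(-4 + v) - v
Z(Q, k) = -sqrt(-4 + Q)/2
Z(P(3, -3), t(3))**2 = (-sqrt(-4 + (1 - 1*3*(-4 + 3))/(-4 + 3))/2)**2 = (-sqrt(-4 + (1 - 1*3*(-1))/(-1))/2)**2 = (-sqrt(-4 - (1 + 3))/2)**2 = (-sqrt(-4 - 1*4)/2)**2 = (-sqrt(-4 - 4)/2)**2 = (-I*sqrt(2))**2 = -2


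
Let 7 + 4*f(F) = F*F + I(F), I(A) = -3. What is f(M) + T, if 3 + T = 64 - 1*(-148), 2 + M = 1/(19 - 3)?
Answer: 212417/1024 ≈ 207.44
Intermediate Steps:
M = -31/16 (M = -2 + 1/(19 - 3) = -2 + 1/16 = -31/16 ≈ -1.9375)
T = 209 (T = -3 + (64 - 1*(-148)) = -3 + (64 + 148) = -3 + 212 = 209)
f(F) = -5/2 + F**2/4 (f(F) = -7/4 + (F*F - 3)/4 = -7/4 + (F**2 - 3)/4 = -7/4 + (-3 + F**2)/4 = -7/4 + (-3/4 + F**2/4) = -5/2 + F**2/4)
f(M) + T = (-5/2 + (-31/16)**2/4) + 209 = (-5/2 + (1/4)*(961/256)) + 209 = (-5/2 + 961/1024) + 209 = -1599/1024 + 209 = 212417/1024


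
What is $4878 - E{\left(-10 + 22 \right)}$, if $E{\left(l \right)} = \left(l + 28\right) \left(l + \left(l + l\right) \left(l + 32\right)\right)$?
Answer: $-37842$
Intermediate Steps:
$E{\left(l \right)} = \left(28 + l\right) \left(l + 2 l \left(32 + l\right)\right)$
$4878 - E{\left(-10 + 22 \right)} = 4878 - \left(-10 + 22\right) \left(1820 + 2 \left(-10 + 22\right)^{2} + 121 \left(-10 + 22\right)\right) = 4878 - 12 \left(1820 + 2 \cdot 12^{2} + 121 \cdot 12\right) = 4878 - 12 \left(1820 + 2 \cdot 144 + 1452\right) = 4878 - 12 \left(1820 + 288 + 1452\right) = 4878 - 12 \cdot 3560 = 4878 - 42720 = -37842$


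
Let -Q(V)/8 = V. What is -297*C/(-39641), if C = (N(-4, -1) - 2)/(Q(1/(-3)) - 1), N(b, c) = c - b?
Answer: 891/198205 ≈ 0.0044953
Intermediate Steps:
Q(V) = -8*V
C = ⅗ (C = ((-1 - 1*(-4)) - 2)/(-8/(-3) - 1) = ((-1 + 4) - 2)/(-8*(-⅓) - 1) = (3 - 2)/(8/3 - 1) = 1/(5/3) = 1*(⅗) = ⅗ ≈ 0.60000)
-297*C/(-39641) = -297*⅗/(-39641) = -891/5*(-1/39641) = 891/198205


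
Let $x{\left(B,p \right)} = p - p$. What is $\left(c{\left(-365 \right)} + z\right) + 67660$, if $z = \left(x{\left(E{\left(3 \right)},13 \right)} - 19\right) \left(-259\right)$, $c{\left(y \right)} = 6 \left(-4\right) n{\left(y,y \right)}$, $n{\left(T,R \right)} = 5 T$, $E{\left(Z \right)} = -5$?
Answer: $116381$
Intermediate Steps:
$x{\left(B,p \right)} = 0$
$c{\left(y \right)} = - 120 y$ ($c{\left(y \right)} = 6 \left(-4\right) 5 y = - 24 \cdot 5 y = - 120 y$)
$z = 4921$ ($z = \left(0 - 19\right) \left(-259\right) = \left(-19\right) \left(-259\right) = 4921$)
$\left(c{\left(-365 \right)} + z\right) + 67660 = \left(\left(-120\right) \left(-365\right) + 4921\right) + 67660 = \left(43800 + 4921\right) + 67660 = 48721 + 67660 = 116381$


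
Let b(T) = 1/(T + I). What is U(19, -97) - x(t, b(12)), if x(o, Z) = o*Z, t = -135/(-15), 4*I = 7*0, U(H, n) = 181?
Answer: 721/4 ≈ 180.25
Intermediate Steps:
I = 0 (I = (7*0)/4 = (¼)*0 = 0)
t = 9 (t = -135*(-1/15) = 9)
b(T) = 1/T (b(T) = 1/(T + 0) = 1/T)
x(o, Z) = Z*o
U(19, -97) - x(t, b(12)) = 181 - 9/12 = 181 - 1*¾ = 181 - ¾ = 721/4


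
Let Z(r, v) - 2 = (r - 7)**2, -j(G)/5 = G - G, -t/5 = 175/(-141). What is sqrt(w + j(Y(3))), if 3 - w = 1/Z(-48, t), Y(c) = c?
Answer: 2*sqrt(6871290)/3027 ≈ 1.7320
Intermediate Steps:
t = 875/141 (t = -875/(-141) = -875*(-1)/141 = -5*(-175/141) = 875/141 ≈ 6.2057)
j(G) = 0 (j(G) = -5*(G - G) = -5*0 = 0)
Z(r, v) = 2 + (-7 + r)**2 (Z(r, v) = 2 + (r - 7)**2 = 2 + (-7 + r)**2)
w = 9080/3027 (w = 3 - 1/(2 + (-7 - 48)**2) = 3 - 1/(2 + (-55)**2) = 3 - 1/(2 + 3025) = 3 - 1/3027 = 9080/3027 ≈ 2.9997)
sqrt(w + j(Y(3))) = sqrt(9080/3027 + 0) = sqrt(9080/3027) = 2*sqrt(6871290)/3027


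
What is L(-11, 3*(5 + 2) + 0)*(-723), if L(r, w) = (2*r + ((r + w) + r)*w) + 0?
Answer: 31089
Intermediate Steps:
L(r, w) = 2*r + w*(w + 2*r) (L(r, w) = (2*r + (w + 2*r)*w) + 0 = (2*r + w*(w + 2*r)) + 0 = 2*r + w*(w + 2*r))
L(-11, 3*(5 + 2) + 0)*(-723) = ((3*(5 + 2) + 0)² + 2*(-11) + 2*(-11)*(3*(5 + 2) + 0))*(-723) = ((3*7 + 0)² - 22 + 2*(-11)*(3*7 + 0))*(-723) = ((21 + 0)² - 22 + 2*(-11)*(21 + 0))*(-723) = (21² - 22 + 2*(-11)*21)*(-723) = (441 - 22 - 462)*(-723) = -43*(-723) = 31089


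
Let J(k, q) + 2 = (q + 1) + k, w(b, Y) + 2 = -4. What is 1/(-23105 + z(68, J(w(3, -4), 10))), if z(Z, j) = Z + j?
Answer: -1/23034 ≈ -4.3414e-5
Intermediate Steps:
w(b, Y) = -6 (w(b, Y) = -2 - 4 = -6)
J(k, q) = -1 + k + q (J(k, q) = -2 + ((q + 1) + k) = -2 + ((1 + q) + k) = -2 + (1 + k + q) = -1 + k + q)
1/(-23105 + z(68, J(w(3, -4), 10))) = 1/(-23105 + (68 + (-1 - 6 + 10))) = 1/(-23105 + (68 + 3)) = 1/(-23105 + 71) = 1/(-23034) = -1/23034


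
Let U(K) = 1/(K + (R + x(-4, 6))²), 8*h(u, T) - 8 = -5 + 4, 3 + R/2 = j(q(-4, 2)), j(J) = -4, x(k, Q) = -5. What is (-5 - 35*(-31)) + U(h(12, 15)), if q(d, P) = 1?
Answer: 3126608/2895 ≈ 1080.0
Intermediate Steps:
R = -14 (R = -6 + 2*(-4) = -6 - 8 = -14)
h(u, T) = 7/8 (h(u, T) = 1 + (-5 + 4)/8 = 1 + (⅛)*(-1) = 1 - ⅛ = 7/8)
U(K) = 1/(361 + K) (U(K) = 1/(K + (-14 - 5)²) = 1/(K + (-19)²) = 1/(K + 361) = 1/(361 + K))
(-5 - 35*(-31)) + U(h(12, 15)) = (-5 - 35*(-31)) + 1/(361 + 7/8) = (-5 + 1085) + 1/(2895/8) = 1080 + 8/2895 = 3126608/2895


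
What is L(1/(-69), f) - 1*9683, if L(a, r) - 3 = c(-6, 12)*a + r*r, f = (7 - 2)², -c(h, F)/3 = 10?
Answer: -208255/23 ≈ -9054.6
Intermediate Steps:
c(h, F) = -30 (c(h, F) = -3*10 = -30)
f = 25 (f = 5² = 25)
L(a, r) = 3 + r² - 30*a (L(a, r) = 3 + (-30*a + r*r) = 3 + (-30*a + r²) = 3 + (r² - 30*a) = 3 + r² - 30*a)
L(1/(-69), f) - 1*9683 = (3 + 25² - 30/(-69)) - 1*9683 = (3 + 625 - 30*(-1/69)) - 9683 = (3 + 625 + 10/23) - 9683 = 14454/23 - 9683 = -208255/23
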